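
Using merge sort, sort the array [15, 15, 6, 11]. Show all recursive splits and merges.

Merge sort trace:

Split: [15, 15, 6, 11] -> [15, 15] and [6, 11]
  Split: [15, 15] -> [15] and [15]
  Merge: [15] + [15] -> [15, 15]
  Split: [6, 11] -> [6] and [11]
  Merge: [6] + [11] -> [6, 11]
Merge: [15, 15] + [6, 11] -> [6, 11, 15, 15]

Final sorted array: [6, 11, 15, 15]

The merge sort proceeds by recursively splitting the array and merging sorted halves.
After all merges, the sorted array is [6, 11, 15, 15].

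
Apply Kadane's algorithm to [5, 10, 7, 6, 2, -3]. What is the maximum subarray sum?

Using Kadane's algorithm on [5, 10, 7, 6, 2, -3]:

Scanning through the array:
Position 1 (value 10): max_ending_here = 15, max_so_far = 15
Position 2 (value 7): max_ending_here = 22, max_so_far = 22
Position 3 (value 6): max_ending_here = 28, max_so_far = 28
Position 4 (value 2): max_ending_here = 30, max_so_far = 30
Position 5 (value -3): max_ending_here = 27, max_so_far = 30

Maximum subarray: [5, 10, 7, 6, 2]
Maximum sum: 30

The maximum subarray is [5, 10, 7, 6, 2] with sum 30. This subarray runs from index 0 to index 4.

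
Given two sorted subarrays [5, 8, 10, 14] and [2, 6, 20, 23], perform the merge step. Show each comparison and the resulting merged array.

Merging process:

Compare 5 vs 2: take 2 from right. Merged: [2]
Compare 5 vs 6: take 5 from left. Merged: [2, 5]
Compare 8 vs 6: take 6 from right. Merged: [2, 5, 6]
Compare 8 vs 20: take 8 from left. Merged: [2, 5, 6, 8]
Compare 10 vs 20: take 10 from left. Merged: [2, 5, 6, 8, 10]
Compare 14 vs 20: take 14 from left. Merged: [2, 5, 6, 8, 10, 14]
Append remaining from right: [20, 23]. Merged: [2, 5, 6, 8, 10, 14, 20, 23]

Final merged array: [2, 5, 6, 8, 10, 14, 20, 23]
Total comparisons: 6

The merged array is [2, 5, 6, 8, 10, 14, 20, 23], requiring 6 comparisons. The merge step runs in O(n) time where n is the total number of elements.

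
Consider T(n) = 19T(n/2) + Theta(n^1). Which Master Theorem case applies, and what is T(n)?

Master Theorem for T(n) = 19T(n/2) + O(n^1):

a = 19, b = 2, c = 1
log_b(a) = log_2(19) = 4.2479

Case 1: c = 1 < log_2(19) = 4.2479
T(n) = O(n^(log_2 19))

For T(n) = 19T(n/2) + O(n^1): log_2(19) = 4.2479. This is Case 1 of the Master Theorem (c < log_b(a), work dominated by leaves), giving O(n^(log_2 19)).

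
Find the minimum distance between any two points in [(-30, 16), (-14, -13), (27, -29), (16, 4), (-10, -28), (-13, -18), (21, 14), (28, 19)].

Computing all pairwise distances among 8 points:

d((-30, 16), (-14, -13)) = 33.121
d((-30, 16), (27, -29)) = 72.6223
d((-30, 16), (16, 4)) = 47.5395
d((-30, 16), (-10, -28)) = 48.3322
d((-30, 16), (-13, -18)) = 38.0132
d((-30, 16), (21, 14)) = 51.0392
d((-30, 16), (28, 19)) = 58.0775
d((-14, -13), (27, -29)) = 44.0114
d((-14, -13), (16, 4)) = 34.4819
d((-14, -13), (-10, -28)) = 15.5242
d((-14, -13), (-13, -18)) = 5.099 <-- minimum
d((-14, -13), (21, 14)) = 44.2041
d((-14, -13), (28, 19)) = 52.8015
d((27, -29), (16, 4)) = 34.7851
d((27, -29), (-10, -28)) = 37.0135
d((27, -29), (-13, -18)) = 41.4849
d((27, -29), (21, 14)) = 43.4166
d((27, -29), (28, 19)) = 48.0104
d((16, 4), (-10, -28)) = 41.2311
d((16, 4), (-13, -18)) = 36.4005
d((16, 4), (21, 14)) = 11.1803
d((16, 4), (28, 19)) = 19.2094
d((-10, -28), (-13, -18)) = 10.4403
d((-10, -28), (21, 14)) = 52.2015
d((-10, -28), (28, 19)) = 60.4401
d((-13, -18), (21, 14)) = 46.6905
d((-13, -18), (28, 19)) = 55.2268
d((21, 14), (28, 19)) = 8.6023

Closest pair: (-14, -13) and (-13, -18) with distance 5.099

The closest pair is (-14, -13) and (-13, -18) with Euclidean distance 5.099. For 8 points, brute-force pairwise comparison is shown above. For large n, the divide-and-conquer algorithm (sort by x, recurse on halves, check the dividing strip) achieves O(n log n).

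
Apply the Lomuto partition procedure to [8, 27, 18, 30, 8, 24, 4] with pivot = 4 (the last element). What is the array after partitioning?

Lomuto partition with pivot = 4:

Initial array: [8, 27, 18, 30, 8, 24, 4]

arr[0]=8 > 4: no swap
arr[1]=27 > 4: no swap
arr[2]=18 > 4: no swap
arr[3]=30 > 4: no swap
arr[4]=8 > 4: no swap
arr[5]=24 > 4: no swap

Place pivot at position 0: [4, 27, 18, 30, 8, 24, 8]
Pivot position: 0

After partitioning with pivot 4, the array becomes [4, 27, 18, 30, 8, 24, 8]. The pivot is placed at index 0. All elements to the left of the pivot are <= 4, and all elements to the right are > 4.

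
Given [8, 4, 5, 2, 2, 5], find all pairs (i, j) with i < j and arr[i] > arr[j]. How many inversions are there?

Finding inversions in [8, 4, 5, 2, 2, 5]:

(0, 1): arr[0]=8 > arr[1]=4
(0, 2): arr[0]=8 > arr[2]=5
(0, 3): arr[0]=8 > arr[3]=2
(0, 4): arr[0]=8 > arr[4]=2
(0, 5): arr[0]=8 > arr[5]=5
(1, 3): arr[1]=4 > arr[3]=2
(1, 4): arr[1]=4 > arr[4]=2
(2, 3): arr[2]=5 > arr[3]=2
(2, 4): arr[2]=5 > arr[4]=2

Total inversions: 9

The array has 9 inversion(s): (0,1), (0,2), (0,3), (0,4), (0,5), (1,3), (1,4), (2,3), (2,4). Each pair (i,j) satisfies i < j and arr[i] > arr[j].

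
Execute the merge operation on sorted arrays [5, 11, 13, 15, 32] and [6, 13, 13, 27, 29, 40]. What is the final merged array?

Merging process:

Compare 5 vs 6: take 5 from left. Merged: [5]
Compare 11 vs 6: take 6 from right. Merged: [5, 6]
Compare 11 vs 13: take 11 from left. Merged: [5, 6, 11]
Compare 13 vs 13: take 13 from left. Merged: [5, 6, 11, 13]
Compare 15 vs 13: take 13 from right. Merged: [5, 6, 11, 13, 13]
Compare 15 vs 13: take 13 from right. Merged: [5, 6, 11, 13, 13, 13]
Compare 15 vs 27: take 15 from left. Merged: [5, 6, 11, 13, 13, 13, 15]
Compare 32 vs 27: take 27 from right. Merged: [5, 6, 11, 13, 13, 13, 15, 27]
Compare 32 vs 29: take 29 from right. Merged: [5, 6, 11, 13, 13, 13, 15, 27, 29]
Compare 32 vs 40: take 32 from left. Merged: [5, 6, 11, 13, 13, 13, 15, 27, 29, 32]
Append remaining from right: [40]. Merged: [5, 6, 11, 13, 13, 13, 15, 27, 29, 32, 40]

Final merged array: [5, 6, 11, 13, 13, 13, 15, 27, 29, 32, 40]
Total comparisons: 10

The merged array is [5, 6, 11, 13, 13, 13, 15, 27, 29, 32, 40], requiring 10 comparisons. The merge step runs in O(n) time where n is the total number of elements.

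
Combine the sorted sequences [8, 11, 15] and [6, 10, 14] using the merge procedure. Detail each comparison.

Merging process:

Compare 8 vs 6: take 6 from right. Merged: [6]
Compare 8 vs 10: take 8 from left. Merged: [6, 8]
Compare 11 vs 10: take 10 from right. Merged: [6, 8, 10]
Compare 11 vs 14: take 11 from left. Merged: [6, 8, 10, 11]
Compare 15 vs 14: take 14 from right. Merged: [6, 8, 10, 11, 14]
Append remaining from left: [15]. Merged: [6, 8, 10, 11, 14, 15]

Final merged array: [6, 8, 10, 11, 14, 15]
Total comparisons: 5

The merged array is [6, 8, 10, 11, 14, 15], requiring 5 comparisons. The merge step runs in O(n) time where n is the total number of elements.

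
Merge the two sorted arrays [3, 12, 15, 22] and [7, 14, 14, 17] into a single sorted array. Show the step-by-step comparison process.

Merging process:

Compare 3 vs 7: take 3 from left. Merged: [3]
Compare 12 vs 7: take 7 from right. Merged: [3, 7]
Compare 12 vs 14: take 12 from left. Merged: [3, 7, 12]
Compare 15 vs 14: take 14 from right. Merged: [3, 7, 12, 14]
Compare 15 vs 14: take 14 from right. Merged: [3, 7, 12, 14, 14]
Compare 15 vs 17: take 15 from left. Merged: [3, 7, 12, 14, 14, 15]
Compare 22 vs 17: take 17 from right. Merged: [3, 7, 12, 14, 14, 15, 17]
Append remaining from left: [22]. Merged: [3, 7, 12, 14, 14, 15, 17, 22]

Final merged array: [3, 7, 12, 14, 14, 15, 17, 22]
Total comparisons: 7

The merged array is [3, 7, 12, 14, 14, 15, 17, 22], requiring 7 comparisons. The merge step runs in O(n) time where n is the total number of elements.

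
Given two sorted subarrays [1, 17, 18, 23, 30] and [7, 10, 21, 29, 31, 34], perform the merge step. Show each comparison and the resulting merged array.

Merging process:

Compare 1 vs 7: take 1 from left. Merged: [1]
Compare 17 vs 7: take 7 from right. Merged: [1, 7]
Compare 17 vs 10: take 10 from right. Merged: [1, 7, 10]
Compare 17 vs 21: take 17 from left. Merged: [1, 7, 10, 17]
Compare 18 vs 21: take 18 from left. Merged: [1, 7, 10, 17, 18]
Compare 23 vs 21: take 21 from right. Merged: [1, 7, 10, 17, 18, 21]
Compare 23 vs 29: take 23 from left. Merged: [1, 7, 10, 17, 18, 21, 23]
Compare 30 vs 29: take 29 from right. Merged: [1, 7, 10, 17, 18, 21, 23, 29]
Compare 30 vs 31: take 30 from left. Merged: [1, 7, 10, 17, 18, 21, 23, 29, 30]
Append remaining from right: [31, 34]. Merged: [1, 7, 10, 17, 18, 21, 23, 29, 30, 31, 34]

Final merged array: [1, 7, 10, 17, 18, 21, 23, 29, 30, 31, 34]
Total comparisons: 9

The merged array is [1, 7, 10, 17, 18, 21, 23, 29, 30, 31, 34], requiring 9 comparisons. The merge step runs in O(n) time where n is the total number of elements.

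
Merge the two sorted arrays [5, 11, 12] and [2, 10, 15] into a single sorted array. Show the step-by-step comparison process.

Merging process:

Compare 5 vs 2: take 2 from right. Merged: [2]
Compare 5 vs 10: take 5 from left. Merged: [2, 5]
Compare 11 vs 10: take 10 from right. Merged: [2, 5, 10]
Compare 11 vs 15: take 11 from left. Merged: [2, 5, 10, 11]
Compare 12 vs 15: take 12 from left. Merged: [2, 5, 10, 11, 12]
Append remaining from right: [15]. Merged: [2, 5, 10, 11, 12, 15]

Final merged array: [2, 5, 10, 11, 12, 15]
Total comparisons: 5

The merged array is [2, 5, 10, 11, 12, 15], requiring 5 comparisons. The merge step runs in O(n) time where n is the total number of elements.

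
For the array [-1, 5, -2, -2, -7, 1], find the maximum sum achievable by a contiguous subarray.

Using Kadane's algorithm on [-1, 5, -2, -2, -7, 1]:

Scanning through the array:
Position 1 (value 5): max_ending_here = 5, max_so_far = 5
Position 2 (value -2): max_ending_here = 3, max_so_far = 5
Position 3 (value -2): max_ending_here = 1, max_so_far = 5
Position 4 (value -7): max_ending_here = -6, max_so_far = 5
Position 5 (value 1): max_ending_here = 1, max_so_far = 5

Maximum subarray: [5]
Maximum sum: 5

The maximum subarray is [5] with sum 5. This subarray runs from index 1 to index 1.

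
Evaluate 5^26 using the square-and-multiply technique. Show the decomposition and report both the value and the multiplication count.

Computing 5^26 by squaring (build up from 5^1; each line after the first costs one multiplication):

5^1 = 5
5^2 = (5^1)^2 = 5^2 = 25
5^3 = 5 * 5^2 = 5 * 25 = 125
5^6 = (5^3)^2 = 125^2 = 15625
5^12 = (5^6)^2 = 15625^2 = 244140625
5^13 = 5 * 5^12 = 5 * 244140625 = 1220703125
5^26 = (5^13)^2 = 1220703125^2 = 1490116119384765625

Result: 1490116119384765625
Multiplications needed: 6 (6 lines after 5^1)

5^26 = 1490116119384765625. Using exponentiation by squaring, this requires 6 multiplications. The key idea: if the exponent is even, square the half-power; if odd, multiply by the base once.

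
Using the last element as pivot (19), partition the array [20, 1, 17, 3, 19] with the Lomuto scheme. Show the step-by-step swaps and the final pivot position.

Lomuto partition with pivot = 19:

Initial array: [20, 1, 17, 3, 19]

arr[0]=20 > 19: no swap
arr[1]=1 <= 19: swap with position 0, array becomes [1, 20, 17, 3, 19]
arr[2]=17 <= 19: swap with position 1, array becomes [1, 17, 20, 3, 19]
arr[3]=3 <= 19: swap with position 2, array becomes [1, 17, 3, 20, 19]

Place pivot at position 3: [1, 17, 3, 19, 20]
Pivot position: 3

After partitioning with pivot 19, the array becomes [1, 17, 3, 19, 20]. The pivot is placed at index 3. All elements to the left of the pivot are <= 19, and all elements to the right are > 19.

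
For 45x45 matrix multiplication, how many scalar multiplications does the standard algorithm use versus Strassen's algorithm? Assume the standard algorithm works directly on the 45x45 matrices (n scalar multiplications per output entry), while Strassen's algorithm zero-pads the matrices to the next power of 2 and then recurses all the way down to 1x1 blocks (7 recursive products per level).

Matrix multiplication for 45x45 matrices:

Strassen's algorithm requires power-of-2 dimensions. Pad 45x45 to 64x64 (next power of 2).

Standard algorithm: 45^3 = 91125 multiplications
Strassen's algorithm: 7^(log2(64)) = 7^6 = 117649 multiplications
Difference: 91125 - 117649 = -26524 (Strassen uses MORE here due to padding overhead — for small or just-over-power-of-2 n, padding can outweigh the per-level savings)

Standard: 91125 multiplications (45^3). Strassen: 117649 multiplications (7^6, after padding to 64x64). Strassen reduces 8 recursive multiplications to 7 at each level.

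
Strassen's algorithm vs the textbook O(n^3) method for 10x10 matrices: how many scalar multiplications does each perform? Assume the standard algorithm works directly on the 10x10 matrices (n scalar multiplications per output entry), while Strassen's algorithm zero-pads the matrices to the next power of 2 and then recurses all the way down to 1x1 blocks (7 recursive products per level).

Matrix multiplication for 10x10 matrices:

Strassen's algorithm requires power-of-2 dimensions. Pad 10x10 to 16x16 (next power of 2).

Standard algorithm: 10^3 = 1000 multiplications
Strassen's algorithm: 7^(log2(16)) = 7^4 = 2401 multiplications
Difference: 1000 - 2401 = -1401 (Strassen uses MORE here due to padding overhead — for small or just-over-power-of-2 n, padding can outweigh the per-level savings)

Standard: 1000 multiplications (10^3). Strassen: 2401 multiplications (7^4, after padding to 16x16). Strassen reduces 8 recursive multiplications to 7 at each level.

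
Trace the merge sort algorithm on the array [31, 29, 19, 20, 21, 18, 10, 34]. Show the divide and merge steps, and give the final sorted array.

Merge sort trace:

Split: [31, 29, 19, 20, 21, 18, 10, 34] -> [31, 29, 19, 20] and [21, 18, 10, 34]
  Split: [31, 29, 19, 20] -> [31, 29] and [19, 20]
    Split: [31, 29] -> [31] and [29]
    Merge: [31] + [29] -> [29, 31]
    Split: [19, 20] -> [19] and [20]
    Merge: [19] + [20] -> [19, 20]
  Merge: [29, 31] + [19, 20] -> [19, 20, 29, 31]
  Split: [21, 18, 10, 34] -> [21, 18] and [10, 34]
    Split: [21, 18] -> [21] and [18]
    Merge: [21] + [18] -> [18, 21]
    Split: [10, 34] -> [10] and [34]
    Merge: [10] + [34] -> [10, 34]
  Merge: [18, 21] + [10, 34] -> [10, 18, 21, 34]
Merge: [19, 20, 29, 31] + [10, 18, 21, 34] -> [10, 18, 19, 20, 21, 29, 31, 34]

Final sorted array: [10, 18, 19, 20, 21, 29, 31, 34]

The merge sort proceeds by recursively splitting the array and merging sorted halves.
After all merges, the sorted array is [10, 18, 19, 20, 21, 29, 31, 34].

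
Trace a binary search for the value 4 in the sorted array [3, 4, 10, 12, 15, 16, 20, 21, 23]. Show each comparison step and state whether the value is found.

Binary search for 4 in [3, 4, 10, 12, 15, 16, 20, 21, 23]:

lo=0, hi=8, mid=4, arr[mid]=15 -> 15 > 4, search left half
lo=0, hi=3, mid=1, arr[mid]=4 -> Found target at index 1!

Binary search finds 4 at index 1 after 2 comparisons. The search repeatedly halves the search space by comparing with the middle element.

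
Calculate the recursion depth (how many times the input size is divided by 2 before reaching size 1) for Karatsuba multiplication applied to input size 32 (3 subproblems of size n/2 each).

For divide and conquer with division factor 2:

Problem sizes at each level:
Level 0: 32
Level 1: 16
Level 2: 8
Level 3: 4
Level 4: 2
Level 5: 1

The root is level 0 and the size-1 base case is level 5 (the tree spans levels 0 through 5, i.e. 6 levels counting the root), so the depth is the number of divisions: log_2(32) = 5

The recursion tree depth is log_2(32) = 5. At each level, the problem size is divided by 2, so it takes 5 divisions to reduce to a base case of size 1. The algorithm makes 3 recursive calls at each level.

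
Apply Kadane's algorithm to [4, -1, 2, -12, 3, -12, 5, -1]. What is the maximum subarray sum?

Using Kadane's algorithm on [4, -1, 2, -12, 3, -12, 5, -1]:

Scanning through the array:
Position 1 (value -1): max_ending_here = 3, max_so_far = 4
Position 2 (value 2): max_ending_here = 5, max_so_far = 5
Position 3 (value -12): max_ending_here = -7, max_so_far = 5
Position 4 (value 3): max_ending_here = 3, max_so_far = 5
Position 5 (value -12): max_ending_here = -9, max_so_far = 5
Position 6 (value 5): max_ending_here = 5, max_so_far = 5
Position 7 (value -1): max_ending_here = 4, max_so_far = 5

Maximum subarray: [4, -1, 2]
Maximum sum: 5

The maximum subarray is [4, -1, 2] with sum 5. This subarray runs from index 0 to index 2.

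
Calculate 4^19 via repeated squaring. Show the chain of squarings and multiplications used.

Computing 4^19 by squaring (build up from 4^1; each line after the first costs one multiplication):

4^1 = 4
4^2 = (4^1)^2 = 4^2 = 16
4^4 = (4^2)^2 = 16^2 = 256
4^8 = (4^4)^2 = 256^2 = 65536
4^9 = 4 * 4^8 = 4 * 65536 = 262144
4^18 = (4^9)^2 = 262144^2 = 68719476736
4^19 = 4 * 4^18 = 4 * 68719476736 = 274877906944

Result: 274877906944
Multiplications needed: 6 (6 lines after 4^1)

4^19 = 274877906944. Using exponentiation by squaring, this requires 6 multiplications. The key idea: if the exponent is even, square the half-power; if odd, multiply by the base once.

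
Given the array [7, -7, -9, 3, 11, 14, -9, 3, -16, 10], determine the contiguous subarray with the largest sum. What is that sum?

Using Kadane's algorithm on [7, -7, -9, 3, 11, 14, -9, 3, -16, 10]:

Scanning through the array:
Position 1 (value -7): max_ending_here = 0, max_so_far = 7
Position 2 (value -9): max_ending_here = -9, max_so_far = 7
Position 3 (value 3): max_ending_here = 3, max_so_far = 7
Position 4 (value 11): max_ending_here = 14, max_so_far = 14
Position 5 (value 14): max_ending_here = 28, max_so_far = 28
Position 6 (value -9): max_ending_here = 19, max_so_far = 28
Position 7 (value 3): max_ending_here = 22, max_so_far = 28
Position 8 (value -16): max_ending_here = 6, max_so_far = 28
Position 9 (value 10): max_ending_here = 16, max_so_far = 28

Maximum subarray: [3, 11, 14]
Maximum sum: 28

The maximum subarray is [3, 11, 14] with sum 28. This subarray runs from index 3 to index 5.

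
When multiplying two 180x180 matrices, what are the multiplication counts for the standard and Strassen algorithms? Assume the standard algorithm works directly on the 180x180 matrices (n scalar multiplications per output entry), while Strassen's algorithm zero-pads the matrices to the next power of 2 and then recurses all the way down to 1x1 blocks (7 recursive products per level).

Matrix multiplication for 180x180 matrices:

Strassen's algorithm requires power-of-2 dimensions. Pad 180x180 to 256x256 (next power of 2).

Standard algorithm: 180^3 = 5832000 multiplications
Strassen's algorithm: 7^(log2(256)) = 7^8 = 5764801 multiplications
Savings: 5832000 - 5764801 = 67199 multiplications

Standard: 5832000 multiplications (180^3). Strassen: 5764801 multiplications (7^8, after padding to 256x256). Strassen reduces 8 recursive multiplications to 7 at each level.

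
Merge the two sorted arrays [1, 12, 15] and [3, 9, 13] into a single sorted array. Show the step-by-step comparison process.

Merging process:

Compare 1 vs 3: take 1 from left. Merged: [1]
Compare 12 vs 3: take 3 from right. Merged: [1, 3]
Compare 12 vs 9: take 9 from right. Merged: [1, 3, 9]
Compare 12 vs 13: take 12 from left. Merged: [1, 3, 9, 12]
Compare 15 vs 13: take 13 from right. Merged: [1, 3, 9, 12, 13]
Append remaining from left: [15]. Merged: [1, 3, 9, 12, 13, 15]

Final merged array: [1, 3, 9, 12, 13, 15]
Total comparisons: 5

The merged array is [1, 3, 9, 12, 13, 15], requiring 5 comparisons. The merge step runs in O(n) time where n is the total number of elements.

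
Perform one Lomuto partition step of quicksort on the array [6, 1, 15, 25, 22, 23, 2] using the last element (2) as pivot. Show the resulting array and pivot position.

Lomuto partition with pivot = 2:

Initial array: [6, 1, 15, 25, 22, 23, 2]

arr[0]=6 > 2: no swap
arr[1]=1 <= 2: swap with position 0, array becomes [1, 6, 15, 25, 22, 23, 2]
arr[2]=15 > 2: no swap
arr[3]=25 > 2: no swap
arr[4]=22 > 2: no swap
arr[5]=23 > 2: no swap

Place pivot at position 1: [1, 2, 15, 25, 22, 23, 6]
Pivot position: 1

After partitioning with pivot 2, the array becomes [1, 2, 15, 25, 22, 23, 6]. The pivot is placed at index 1. All elements to the left of the pivot are <= 2, and all elements to the right are > 2.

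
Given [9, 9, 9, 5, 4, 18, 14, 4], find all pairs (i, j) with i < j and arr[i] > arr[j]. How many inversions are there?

Finding inversions in [9, 9, 9, 5, 4, 18, 14, 4]:

(0, 3): arr[0]=9 > arr[3]=5
(0, 4): arr[0]=9 > arr[4]=4
(0, 7): arr[0]=9 > arr[7]=4
(1, 3): arr[1]=9 > arr[3]=5
(1, 4): arr[1]=9 > arr[4]=4
(1, 7): arr[1]=9 > arr[7]=4
(2, 3): arr[2]=9 > arr[3]=5
(2, 4): arr[2]=9 > arr[4]=4
(2, 7): arr[2]=9 > arr[7]=4
(3, 4): arr[3]=5 > arr[4]=4
(3, 7): arr[3]=5 > arr[7]=4
(5, 6): arr[5]=18 > arr[6]=14
(5, 7): arr[5]=18 > arr[7]=4
(6, 7): arr[6]=14 > arr[7]=4

Total inversions: 14

The array has 14 inversion(s): (0,3), (0,4), (0,7), (1,3), (1,4), (1,7), (2,3), (2,4), (2,7), (3,4), (3,7), (5,6), (5,7), (6,7). Each pair (i,j) satisfies i < j and arr[i] > arr[j].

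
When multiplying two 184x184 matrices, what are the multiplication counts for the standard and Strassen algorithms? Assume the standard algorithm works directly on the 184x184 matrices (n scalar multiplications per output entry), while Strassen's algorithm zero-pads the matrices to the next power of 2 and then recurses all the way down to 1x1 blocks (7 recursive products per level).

Matrix multiplication for 184x184 matrices:

Strassen's algorithm requires power-of-2 dimensions. Pad 184x184 to 256x256 (next power of 2).

Standard algorithm: 184^3 = 6229504 multiplications
Strassen's algorithm: 7^(log2(256)) = 7^8 = 5764801 multiplications
Savings: 6229504 - 5764801 = 464703 multiplications

Standard: 6229504 multiplications (184^3). Strassen: 5764801 multiplications (7^8, after padding to 256x256). Strassen reduces 8 recursive multiplications to 7 at each level.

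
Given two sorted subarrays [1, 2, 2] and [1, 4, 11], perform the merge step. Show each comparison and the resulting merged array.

Merging process:

Compare 1 vs 1: take 1 from left. Merged: [1]
Compare 2 vs 1: take 1 from right. Merged: [1, 1]
Compare 2 vs 4: take 2 from left. Merged: [1, 1, 2]
Compare 2 vs 4: take 2 from left. Merged: [1, 1, 2, 2]
Append remaining from right: [4, 11]. Merged: [1, 1, 2, 2, 4, 11]

Final merged array: [1, 1, 2, 2, 4, 11]
Total comparisons: 4

The merged array is [1, 1, 2, 2, 4, 11], requiring 4 comparisons. The merge step runs in O(n) time where n is the total number of elements.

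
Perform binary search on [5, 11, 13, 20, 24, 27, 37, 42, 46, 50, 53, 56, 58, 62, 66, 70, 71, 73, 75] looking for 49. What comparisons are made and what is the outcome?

Binary search for 49 in [5, 11, 13, 20, 24, 27, 37, 42, 46, 50, 53, 56, 58, 62, 66, 70, 71, 73, 75]:

lo=0, hi=18, mid=9, arr[mid]=50 -> 50 > 49, search left half
lo=0, hi=8, mid=4, arr[mid]=24 -> 24 < 49, search right half
lo=5, hi=8, mid=6, arr[mid]=37 -> 37 < 49, search right half
lo=7, hi=8, mid=7, arr[mid]=42 -> 42 < 49, search right half
lo=8, hi=8, mid=8, arr[mid]=46 -> 46 < 49, search right half
lo=9 > hi=8, target 49 not found

Binary search determines that 49 is not in the array after 5 comparisons. The search space was exhausted without finding the target.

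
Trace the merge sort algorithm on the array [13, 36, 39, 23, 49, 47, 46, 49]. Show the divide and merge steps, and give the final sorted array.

Merge sort trace:

Split: [13, 36, 39, 23, 49, 47, 46, 49] -> [13, 36, 39, 23] and [49, 47, 46, 49]
  Split: [13, 36, 39, 23] -> [13, 36] and [39, 23]
    Split: [13, 36] -> [13] and [36]
    Merge: [13] + [36] -> [13, 36]
    Split: [39, 23] -> [39] and [23]
    Merge: [39] + [23] -> [23, 39]
  Merge: [13, 36] + [23, 39] -> [13, 23, 36, 39]
  Split: [49, 47, 46, 49] -> [49, 47] and [46, 49]
    Split: [49, 47] -> [49] and [47]
    Merge: [49] + [47] -> [47, 49]
    Split: [46, 49] -> [46] and [49]
    Merge: [46] + [49] -> [46, 49]
  Merge: [47, 49] + [46, 49] -> [46, 47, 49, 49]
Merge: [13, 23, 36, 39] + [46, 47, 49, 49] -> [13, 23, 36, 39, 46, 47, 49, 49]

Final sorted array: [13, 23, 36, 39, 46, 47, 49, 49]

The merge sort proceeds by recursively splitting the array and merging sorted halves.
After all merges, the sorted array is [13, 23, 36, 39, 46, 47, 49, 49].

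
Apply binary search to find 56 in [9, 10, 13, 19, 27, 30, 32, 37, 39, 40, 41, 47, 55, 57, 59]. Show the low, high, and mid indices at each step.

Binary search for 56 in [9, 10, 13, 19, 27, 30, 32, 37, 39, 40, 41, 47, 55, 57, 59]:

lo=0, hi=14, mid=7, arr[mid]=37 -> 37 < 56, search right half
lo=8, hi=14, mid=11, arr[mid]=47 -> 47 < 56, search right half
lo=12, hi=14, mid=13, arr[mid]=57 -> 57 > 56, search left half
lo=12, hi=12, mid=12, arr[mid]=55 -> 55 < 56, search right half
lo=13 > hi=12, target 56 not found

Binary search determines that 56 is not in the array after 4 comparisons. The search space was exhausted without finding the target.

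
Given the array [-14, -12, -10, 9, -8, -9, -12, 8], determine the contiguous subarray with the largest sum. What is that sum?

Using Kadane's algorithm on [-14, -12, -10, 9, -8, -9, -12, 8]:

Scanning through the array:
Position 1 (value -12): max_ending_here = -12, max_so_far = -12
Position 2 (value -10): max_ending_here = -10, max_so_far = -10
Position 3 (value 9): max_ending_here = 9, max_so_far = 9
Position 4 (value -8): max_ending_here = 1, max_so_far = 9
Position 5 (value -9): max_ending_here = -8, max_so_far = 9
Position 6 (value -12): max_ending_here = -12, max_so_far = 9
Position 7 (value 8): max_ending_here = 8, max_so_far = 9

Maximum subarray: [9]
Maximum sum: 9

The maximum subarray is [9] with sum 9. This subarray runs from index 3 to index 3.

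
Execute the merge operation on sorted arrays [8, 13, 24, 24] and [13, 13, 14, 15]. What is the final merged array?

Merging process:

Compare 8 vs 13: take 8 from left. Merged: [8]
Compare 13 vs 13: take 13 from left. Merged: [8, 13]
Compare 24 vs 13: take 13 from right. Merged: [8, 13, 13]
Compare 24 vs 13: take 13 from right. Merged: [8, 13, 13, 13]
Compare 24 vs 14: take 14 from right. Merged: [8, 13, 13, 13, 14]
Compare 24 vs 15: take 15 from right. Merged: [8, 13, 13, 13, 14, 15]
Append remaining from left: [24, 24]. Merged: [8, 13, 13, 13, 14, 15, 24, 24]

Final merged array: [8, 13, 13, 13, 14, 15, 24, 24]
Total comparisons: 6

The merged array is [8, 13, 13, 13, 14, 15, 24, 24], requiring 6 comparisons. The merge step runs in O(n) time where n is the total number of elements.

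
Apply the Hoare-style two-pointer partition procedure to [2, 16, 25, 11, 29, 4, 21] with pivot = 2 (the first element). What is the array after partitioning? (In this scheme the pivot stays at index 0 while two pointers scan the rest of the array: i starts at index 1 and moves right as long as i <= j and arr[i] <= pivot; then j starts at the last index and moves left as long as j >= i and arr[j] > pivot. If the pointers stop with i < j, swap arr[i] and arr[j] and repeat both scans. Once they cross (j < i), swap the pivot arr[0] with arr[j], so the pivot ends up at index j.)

Hoare-style two-pointer partition with pivot = 2:

Initial array: [2, 16, 25, 11, 29, 4, 21]

Pointers start at i = 1, j = 6.
i ends at 1, j ends at 0: the pointers have crossed (j < i), so scanning stops.

j = 0, so swapping arr[0] with arr[j] leaves the pivot at position 0: [2, 16, 25, 11, 29, 4, 21]
Pivot position: 0

After partitioning with pivot 2, the array becomes [2, 16, 25, 11, 29, 4, 21]. The pivot is placed at index 0. All elements to the left of the pivot are <= 2, and all elements to the right are > 2.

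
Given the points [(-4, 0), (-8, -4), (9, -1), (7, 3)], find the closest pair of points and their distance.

Computing all pairwise distances among 4 points:

d((-4, 0), (-8, -4)) = 5.6569
d((-4, 0), (9, -1)) = 13.0384
d((-4, 0), (7, 3)) = 11.4018
d((-8, -4), (9, -1)) = 17.2627
d((-8, -4), (7, 3)) = 16.5529
d((9, -1), (7, 3)) = 4.4721 <-- minimum

Closest pair: (9, -1) and (7, 3) with distance 4.4721

The closest pair is (9, -1) and (7, 3) with Euclidean distance 4.4721. For 4 points, brute-force pairwise comparison is shown above. For large n, the divide-and-conquer algorithm (sort by x, recurse on halves, check the dividing strip) achieves O(n log n).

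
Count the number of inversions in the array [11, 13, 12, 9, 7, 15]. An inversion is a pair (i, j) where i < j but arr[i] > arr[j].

Finding inversions in [11, 13, 12, 9, 7, 15]:

(0, 3): arr[0]=11 > arr[3]=9
(0, 4): arr[0]=11 > arr[4]=7
(1, 2): arr[1]=13 > arr[2]=12
(1, 3): arr[1]=13 > arr[3]=9
(1, 4): arr[1]=13 > arr[4]=7
(2, 3): arr[2]=12 > arr[3]=9
(2, 4): arr[2]=12 > arr[4]=7
(3, 4): arr[3]=9 > arr[4]=7

Total inversions: 8

The array has 8 inversion(s): (0,3), (0,4), (1,2), (1,3), (1,4), (2,3), (2,4), (3,4). Each pair (i,j) satisfies i < j and arr[i] > arr[j].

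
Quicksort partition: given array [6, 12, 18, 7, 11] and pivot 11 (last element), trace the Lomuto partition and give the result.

Lomuto partition with pivot = 11:

Initial array: [6, 12, 18, 7, 11]

arr[0]=6 <= 11: swap with position 0, array becomes [6, 12, 18, 7, 11]
arr[1]=12 > 11: no swap
arr[2]=18 > 11: no swap
arr[3]=7 <= 11: swap with position 1, array becomes [6, 7, 18, 12, 11]

Place pivot at position 2: [6, 7, 11, 12, 18]
Pivot position: 2

After partitioning with pivot 11, the array becomes [6, 7, 11, 12, 18]. The pivot is placed at index 2. All elements to the left of the pivot are <= 11, and all elements to the right are > 11.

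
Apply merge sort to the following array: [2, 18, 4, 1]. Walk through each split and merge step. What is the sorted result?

Merge sort trace:

Split: [2, 18, 4, 1] -> [2, 18] and [4, 1]
  Split: [2, 18] -> [2] and [18]
  Merge: [2] + [18] -> [2, 18]
  Split: [4, 1] -> [4] and [1]
  Merge: [4] + [1] -> [1, 4]
Merge: [2, 18] + [1, 4] -> [1, 2, 4, 18]

Final sorted array: [1, 2, 4, 18]

The merge sort proceeds by recursively splitting the array and merging sorted halves.
After all merges, the sorted array is [1, 2, 4, 18].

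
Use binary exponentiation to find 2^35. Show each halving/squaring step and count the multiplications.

Computing 2^35 by squaring (build up from 2^1; each line after the first costs one multiplication):

2^1 = 2
2^2 = (2^1)^2 = 2^2 = 4
2^4 = (2^2)^2 = 4^2 = 16
2^8 = (2^4)^2 = 16^2 = 256
2^16 = (2^8)^2 = 256^2 = 65536
2^17 = 2 * 2^16 = 2 * 65536 = 131072
2^34 = (2^17)^2 = 131072^2 = 17179869184
2^35 = 2 * 2^34 = 2 * 17179869184 = 34359738368

Result: 34359738368
Multiplications needed: 7 (7 lines after 2^1)

2^35 = 34359738368. Using exponentiation by squaring, this requires 7 multiplications. The key idea: if the exponent is even, square the half-power; if odd, multiply by the base once.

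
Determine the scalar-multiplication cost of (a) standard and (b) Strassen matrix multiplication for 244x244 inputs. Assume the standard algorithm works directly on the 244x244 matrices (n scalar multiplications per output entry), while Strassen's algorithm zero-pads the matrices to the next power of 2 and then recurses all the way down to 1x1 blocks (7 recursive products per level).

Matrix multiplication for 244x244 matrices:

Strassen's algorithm requires power-of-2 dimensions. Pad 244x244 to 256x256 (next power of 2).

Standard algorithm: 244^3 = 14526784 multiplications
Strassen's algorithm: 7^(log2(256)) = 7^8 = 5764801 multiplications
Savings: 14526784 - 5764801 = 8761983 multiplications

Standard: 14526784 multiplications (244^3). Strassen: 5764801 multiplications (7^8, after padding to 256x256). Strassen reduces 8 recursive multiplications to 7 at each level.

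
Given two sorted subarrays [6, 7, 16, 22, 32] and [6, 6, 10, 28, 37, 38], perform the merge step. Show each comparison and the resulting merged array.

Merging process:

Compare 6 vs 6: take 6 from left. Merged: [6]
Compare 7 vs 6: take 6 from right. Merged: [6, 6]
Compare 7 vs 6: take 6 from right. Merged: [6, 6, 6]
Compare 7 vs 10: take 7 from left. Merged: [6, 6, 6, 7]
Compare 16 vs 10: take 10 from right. Merged: [6, 6, 6, 7, 10]
Compare 16 vs 28: take 16 from left. Merged: [6, 6, 6, 7, 10, 16]
Compare 22 vs 28: take 22 from left. Merged: [6, 6, 6, 7, 10, 16, 22]
Compare 32 vs 28: take 28 from right. Merged: [6, 6, 6, 7, 10, 16, 22, 28]
Compare 32 vs 37: take 32 from left. Merged: [6, 6, 6, 7, 10, 16, 22, 28, 32]
Append remaining from right: [37, 38]. Merged: [6, 6, 6, 7, 10, 16, 22, 28, 32, 37, 38]

Final merged array: [6, 6, 6, 7, 10, 16, 22, 28, 32, 37, 38]
Total comparisons: 9

The merged array is [6, 6, 6, 7, 10, 16, 22, 28, 32, 37, 38], requiring 9 comparisons. The merge step runs in O(n) time where n is the total number of elements.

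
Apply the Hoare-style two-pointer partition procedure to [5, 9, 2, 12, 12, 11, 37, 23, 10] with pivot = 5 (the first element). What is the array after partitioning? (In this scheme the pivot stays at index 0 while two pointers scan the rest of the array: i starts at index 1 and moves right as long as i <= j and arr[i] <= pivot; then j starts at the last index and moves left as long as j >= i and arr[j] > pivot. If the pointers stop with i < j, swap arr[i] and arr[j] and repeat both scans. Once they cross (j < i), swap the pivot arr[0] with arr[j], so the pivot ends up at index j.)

Hoare-style two-pointer partition with pivot = 5:

Initial array: [5, 9, 2, 12, 12, 11, 37, 23, 10]

Pointers start at i = 1, j = 8.
i stops at index 1 (arr[1]=9 > 5), j stops at index 2 (arr[2]=2 <= 5): swap arr[1] and arr[2], array becomes [5, 2, 9, 12, 12, 11, 37, 23, 10]
i ends at 2, j ends at 1: the pointers have crossed (j < i), so scanning stops.

Swap pivot arr[0] with arr[1] to place pivot at position 1: [2, 5, 9, 12, 12, 11, 37, 23, 10]
Pivot position: 1

After partitioning with pivot 5, the array becomes [2, 5, 9, 12, 12, 11, 37, 23, 10]. The pivot is placed at index 1. All elements to the left of the pivot are <= 5, and all elements to the right are > 5.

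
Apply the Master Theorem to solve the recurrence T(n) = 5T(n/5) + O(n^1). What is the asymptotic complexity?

Master Theorem for T(n) = 5T(n/5) + O(n^1):

a = 5, b = 5, c = 1
log_b(a) = log_5(5) = 1.0000

Case 2: c = 1 = log_5(5) = 1.0000
T(n) = O(n^1 log n) = O(n log n)

For T(n) = 5T(n/5) + O(n^1): log_5(5) = 1.0000. This is Case 2 of the Master Theorem (c = log_b(a), equal work at all levels), giving O(n log n).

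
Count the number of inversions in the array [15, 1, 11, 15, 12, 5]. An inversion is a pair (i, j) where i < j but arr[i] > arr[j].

Finding inversions in [15, 1, 11, 15, 12, 5]:

(0, 1): arr[0]=15 > arr[1]=1
(0, 2): arr[0]=15 > arr[2]=11
(0, 4): arr[0]=15 > arr[4]=12
(0, 5): arr[0]=15 > arr[5]=5
(2, 5): arr[2]=11 > arr[5]=5
(3, 4): arr[3]=15 > arr[4]=12
(3, 5): arr[3]=15 > arr[5]=5
(4, 5): arr[4]=12 > arr[5]=5

Total inversions: 8

The array has 8 inversion(s): (0,1), (0,2), (0,4), (0,5), (2,5), (3,4), (3,5), (4,5). Each pair (i,j) satisfies i < j and arr[i] > arr[j].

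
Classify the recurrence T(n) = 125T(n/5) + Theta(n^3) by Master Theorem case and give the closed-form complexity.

Master Theorem for T(n) = 125T(n/5) + O(n^3):

a = 125, b = 5, c = 3
log_b(a) = log_5(125) = 3.0000

Case 2: c = 3 = log_5(125) = 3.0000
T(n) = O(n^3 log n) = O(n^3 log n)

For T(n) = 125T(n/5) + O(n^3): log_5(125) = 3.0000. This is Case 2 of the Master Theorem (c = log_b(a), equal work at all levels), giving O(n^3 log n).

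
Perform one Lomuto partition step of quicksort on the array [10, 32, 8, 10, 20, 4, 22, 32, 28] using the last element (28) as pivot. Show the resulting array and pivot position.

Lomuto partition with pivot = 28:

Initial array: [10, 32, 8, 10, 20, 4, 22, 32, 28]

arr[0]=10 <= 28: swap with position 0, array becomes [10, 32, 8, 10, 20, 4, 22, 32, 28]
arr[1]=32 > 28: no swap
arr[2]=8 <= 28: swap with position 1, array becomes [10, 8, 32, 10, 20, 4, 22, 32, 28]
arr[3]=10 <= 28: swap with position 2, array becomes [10, 8, 10, 32, 20, 4, 22, 32, 28]
arr[4]=20 <= 28: swap with position 3, array becomes [10, 8, 10, 20, 32, 4, 22, 32, 28]
arr[5]=4 <= 28: swap with position 4, array becomes [10, 8, 10, 20, 4, 32, 22, 32, 28]
arr[6]=22 <= 28: swap with position 5, array becomes [10, 8, 10, 20, 4, 22, 32, 32, 28]
arr[7]=32 > 28: no swap

Place pivot at position 6: [10, 8, 10, 20, 4, 22, 28, 32, 32]
Pivot position: 6

After partitioning with pivot 28, the array becomes [10, 8, 10, 20, 4, 22, 28, 32, 32]. The pivot is placed at index 6. All elements to the left of the pivot are <= 28, and all elements to the right are > 28.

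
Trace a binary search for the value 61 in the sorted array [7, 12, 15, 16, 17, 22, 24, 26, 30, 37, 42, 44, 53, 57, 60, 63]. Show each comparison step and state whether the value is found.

Binary search for 61 in [7, 12, 15, 16, 17, 22, 24, 26, 30, 37, 42, 44, 53, 57, 60, 63]:

lo=0, hi=15, mid=7, arr[mid]=26 -> 26 < 61, search right half
lo=8, hi=15, mid=11, arr[mid]=44 -> 44 < 61, search right half
lo=12, hi=15, mid=13, arr[mid]=57 -> 57 < 61, search right half
lo=14, hi=15, mid=14, arr[mid]=60 -> 60 < 61, search right half
lo=15, hi=15, mid=15, arr[mid]=63 -> 63 > 61, search left half
lo=15 > hi=14, target 61 not found

Binary search determines that 61 is not in the array after 5 comparisons. The search space was exhausted without finding the target.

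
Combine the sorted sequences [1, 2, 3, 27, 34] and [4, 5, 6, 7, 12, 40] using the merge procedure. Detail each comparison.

Merging process:

Compare 1 vs 4: take 1 from left. Merged: [1]
Compare 2 vs 4: take 2 from left. Merged: [1, 2]
Compare 3 vs 4: take 3 from left. Merged: [1, 2, 3]
Compare 27 vs 4: take 4 from right. Merged: [1, 2, 3, 4]
Compare 27 vs 5: take 5 from right. Merged: [1, 2, 3, 4, 5]
Compare 27 vs 6: take 6 from right. Merged: [1, 2, 3, 4, 5, 6]
Compare 27 vs 7: take 7 from right. Merged: [1, 2, 3, 4, 5, 6, 7]
Compare 27 vs 12: take 12 from right. Merged: [1, 2, 3, 4, 5, 6, 7, 12]
Compare 27 vs 40: take 27 from left. Merged: [1, 2, 3, 4, 5, 6, 7, 12, 27]
Compare 34 vs 40: take 34 from left. Merged: [1, 2, 3, 4, 5, 6, 7, 12, 27, 34]
Append remaining from right: [40]. Merged: [1, 2, 3, 4, 5, 6, 7, 12, 27, 34, 40]

Final merged array: [1, 2, 3, 4, 5, 6, 7, 12, 27, 34, 40]
Total comparisons: 10

The merged array is [1, 2, 3, 4, 5, 6, 7, 12, 27, 34, 40], requiring 10 comparisons. The merge step runs in O(n) time where n is the total number of elements.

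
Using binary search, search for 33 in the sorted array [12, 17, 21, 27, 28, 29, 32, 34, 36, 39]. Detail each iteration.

Binary search for 33 in [12, 17, 21, 27, 28, 29, 32, 34, 36, 39]:

lo=0, hi=9, mid=4, arr[mid]=28 -> 28 < 33, search right half
lo=5, hi=9, mid=7, arr[mid]=34 -> 34 > 33, search left half
lo=5, hi=6, mid=5, arr[mid]=29 -> 29 < 33, search right half
lo=6, hi=6, mid=6, arr[mid]=32 -> 32 < 33, search right half
lo=7 > hi=6, target 33 not found

Binary search determines that 33 is not in the array after 4 comparisons. The search space was exhausted without finding the target.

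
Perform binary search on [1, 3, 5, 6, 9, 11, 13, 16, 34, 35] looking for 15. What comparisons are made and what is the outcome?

Binary search for 15 in [1, 3, 5, 6, 9, 11, 13, 16, 34, 35]:

lo=0, hi=9, mid=4, arr[mid]=9 -> 9 < 15, search right half
lo=5, hi=9, mid=7, arr[mid]=16 -> 16 > 15, search left half
lo=5, hi=6, mid=5, arr[mid]=11 -> 11 < 15, search right half
lo=6, hi=6, mid=6, arr[mid]=13 -> 13 < 15, search right half
lo=7 > hi=6, target 15 not found

Binary search determines that 15 is not in the array after 4 comparisons. The search space was exhausted without finding the target.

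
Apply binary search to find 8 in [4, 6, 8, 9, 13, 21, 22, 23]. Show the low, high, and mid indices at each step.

Binary search for 8 in [4, 6, 8, 9, 13, 21, 22, 23]:

lo=0, hi=7, mid=3, arr[mid]=9 -> 9 > 8, search left half
lo=0, hi=2, mid=1, arr[mid]=6 -> 6 < 8, search right half
lo=2, hi=2, mid=2, arr[mid]=8 -> Found target at index 2!

Binary search finds 8 at index 2 after 3 comparisons. The search repeatedly halves the search space by comparing with the middle element.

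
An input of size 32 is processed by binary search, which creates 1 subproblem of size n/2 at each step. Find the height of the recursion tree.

For divide and conquer with division factor 2:

Problem sizes at each level:
Level 0: 32
Level 1: 16
Level 2: 8
Level 3: 4
Level 4: 2
Level 5: 1

The root is level 0 and the size-1 base case is level 5 (the tree spans levels 0 through 5, i.e. 6 levels counting the root), so the depth is the number of divisions: log_2(32) = 5

The recursion tree depth is log_2(32) = 5. At each level, the problem size is divided by 2, so it takes 5 divisions to reduce to a base case of size 1. The algorithm makes 1 recursive call at each level.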